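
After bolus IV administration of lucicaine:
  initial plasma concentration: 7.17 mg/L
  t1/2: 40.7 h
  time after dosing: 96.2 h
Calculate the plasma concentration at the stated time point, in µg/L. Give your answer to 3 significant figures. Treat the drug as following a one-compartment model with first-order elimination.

k = ln2 / t½ = 0.693147 / 40.7 = 0.01703 h⁻¹
C = C₀ · e^(−k·t) = 7.170 × e^(−0.01703 × 96.2)
  = 7.170 × 0.1943 = 1.393 mg/L
Convert: 1.393 mg/L × 1000 = 1393 µg/L

1390 µg/L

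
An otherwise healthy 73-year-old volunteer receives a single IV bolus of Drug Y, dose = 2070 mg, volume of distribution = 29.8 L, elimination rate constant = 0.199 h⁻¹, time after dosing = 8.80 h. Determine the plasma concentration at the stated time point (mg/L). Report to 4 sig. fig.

12.06 mg/L

C₀ = Dose / Vd = 2070 / 29.8 = 69.46 mg/L
C = C₀ · e^(−k·t) = 69.46 × e^(−0.1990 × 8.80)
  = 69.46 × 0.1736 = 12.06 mg/L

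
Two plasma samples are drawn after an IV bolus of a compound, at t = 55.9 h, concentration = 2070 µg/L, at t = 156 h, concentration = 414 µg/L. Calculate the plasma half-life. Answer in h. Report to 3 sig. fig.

k = ln(C₁/C₂) / (t₂ − t₁) = ln(2070/414) / (156 − 55.9)
  = 1.609 / 100.1 = 0.01607 h⁻¹
t½ = ln2 / k = 0.693147 / 0.01607 = 43.13 h

43.1 h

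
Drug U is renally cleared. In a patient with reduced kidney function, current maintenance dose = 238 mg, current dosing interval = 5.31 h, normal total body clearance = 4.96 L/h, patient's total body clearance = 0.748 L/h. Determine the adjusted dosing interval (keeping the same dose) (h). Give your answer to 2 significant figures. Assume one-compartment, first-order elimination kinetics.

35 h

To keep the same average steady-state level, dosing rate must scale with clearance.
CL ratio = 0.748 / 4.96 = 0.1508
New interval (same dose) = 5.31 / 0.1508 = 35.21 h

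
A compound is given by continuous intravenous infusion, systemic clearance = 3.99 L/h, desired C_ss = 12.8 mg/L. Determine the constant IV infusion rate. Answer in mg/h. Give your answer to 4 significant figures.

51.07 mg/h

At steady state, infusion rate R₀ = Css × CL = 12.8 × 3.990 = 51.07 mg/h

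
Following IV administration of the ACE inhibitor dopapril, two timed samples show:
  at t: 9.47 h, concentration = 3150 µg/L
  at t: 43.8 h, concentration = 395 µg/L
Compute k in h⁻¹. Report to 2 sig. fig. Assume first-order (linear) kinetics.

0.060 h⁻¹

k = ln(C₁/C₂) / (t₂ − t₁) = ln(3150/395) / (43.8 − 9.47)
  = 2.076 / 34.33 = 0.06047 h⁻¹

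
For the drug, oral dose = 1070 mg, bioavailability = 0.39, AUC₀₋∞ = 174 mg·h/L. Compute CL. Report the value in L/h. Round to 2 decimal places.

2.40 L/h

CL = F·Dose / AUC = 0.39 × 1070 / 174 = 2.398 L/h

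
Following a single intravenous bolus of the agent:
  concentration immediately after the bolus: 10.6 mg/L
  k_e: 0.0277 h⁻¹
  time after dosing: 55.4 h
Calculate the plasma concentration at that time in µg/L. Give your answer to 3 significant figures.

2280 µg/L

C = C₀ · e^(−k·t) = 10.60 × e^(−0.02770 × 55.4)
  = 10.60 × 0.2155 = 2.284 mg/L
Convert: 2.284 mg/L × 1000 = 2284 µg/L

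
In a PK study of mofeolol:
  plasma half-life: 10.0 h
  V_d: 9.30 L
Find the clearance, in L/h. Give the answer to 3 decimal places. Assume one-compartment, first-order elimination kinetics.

0.645 L/h

k = ln2 / t½ = 0.693147 / 10.0 = 0.06931 h⁻¹
CL = k × Vd = 0.06931 × 9.30 = 0.6446 L/h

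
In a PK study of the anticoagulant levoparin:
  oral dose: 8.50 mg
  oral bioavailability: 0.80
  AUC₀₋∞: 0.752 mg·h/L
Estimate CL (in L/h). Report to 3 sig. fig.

9.04 L/h

CL = F·Dose / AUC = 0.80 × 8.50 / 0.752 = 9.043 L/h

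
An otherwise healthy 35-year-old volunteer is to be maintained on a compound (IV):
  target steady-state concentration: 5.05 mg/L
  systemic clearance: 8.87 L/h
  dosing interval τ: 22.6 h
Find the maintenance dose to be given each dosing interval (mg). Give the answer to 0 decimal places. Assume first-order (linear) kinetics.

1012 mg

At steady state, Dose/τ = Css × CL.
Dose = Css × CL × τ = 5.05 × 8.870 × 22.6 = 1012 mg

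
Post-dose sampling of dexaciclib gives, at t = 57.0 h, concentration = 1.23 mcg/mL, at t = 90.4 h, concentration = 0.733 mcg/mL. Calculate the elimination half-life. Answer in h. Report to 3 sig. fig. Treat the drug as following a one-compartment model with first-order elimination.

44.7 h

k = ln(C₁/C₂) / (t₂ − t₁) = ln(1.23/0.733) / (90.4 − 57.0)
  = 0.5176 / 33.40 = 0.01550 h⁻¹
t½ = ln2 / k = 0.693147 / 0.01550 = 44.72 h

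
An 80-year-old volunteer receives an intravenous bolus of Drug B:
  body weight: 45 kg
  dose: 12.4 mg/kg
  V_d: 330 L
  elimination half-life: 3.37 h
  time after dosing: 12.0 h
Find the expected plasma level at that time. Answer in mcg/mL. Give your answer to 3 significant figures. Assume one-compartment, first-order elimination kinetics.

Total dose = 12.4 × 45 = 558.0 mg
C₀ = Dose / Vd = 558.0 / 330 = 1.691 mg/L
k = ln2 / t½ = 0.693147 / 3.37 = 0.2057 h⁻¹
C = C₀ · e^(−k·t) = 1.691 × e^(−0.2057 × 12.0)
  = 1.691 × 0.08472 = 0.1433 mg/L
(0.1433 mg/L = 0.1433 mcg/mL)

0.143 mcg/mL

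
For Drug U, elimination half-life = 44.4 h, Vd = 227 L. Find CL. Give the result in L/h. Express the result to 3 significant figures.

k = ln2 / t½ = 0.693147 / 44.4 = 0.01561 h⁻¹
CL = k × Vd = 0.01561 × 227 = 3.543 L/h

3.54 L/h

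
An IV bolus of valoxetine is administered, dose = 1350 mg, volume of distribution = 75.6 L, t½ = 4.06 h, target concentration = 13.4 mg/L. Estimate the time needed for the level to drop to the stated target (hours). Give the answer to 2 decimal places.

1.68 h

C₀ = Dose / Vd = 1350 / 75.6 = 17.86 mg/L
k = ln2 / t½ = 0.693147 / 4.06 = 0.1707 h⁻¹
t = ln(C₀ / C) / k = ln(17.86 / 13.4) / 0.1707
  = ln(1.333) / 0.1707 = 0.2874 / 0.1707 = 1.684 h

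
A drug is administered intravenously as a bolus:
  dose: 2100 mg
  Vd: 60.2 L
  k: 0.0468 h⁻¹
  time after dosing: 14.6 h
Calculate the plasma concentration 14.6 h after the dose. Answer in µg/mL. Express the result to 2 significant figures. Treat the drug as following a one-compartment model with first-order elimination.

C₀ = Dose / Vd = 2100 / 60.2 = 34.88 mg/L
C = C₀ · e^(−k·t) = 34.88 × e^(−0.04680 × 14.6)
  = 34.88 × 0.5050 = 17.61 mg/L
(17.61 mg/L = 17.61 µg/mL)

18 µg/mL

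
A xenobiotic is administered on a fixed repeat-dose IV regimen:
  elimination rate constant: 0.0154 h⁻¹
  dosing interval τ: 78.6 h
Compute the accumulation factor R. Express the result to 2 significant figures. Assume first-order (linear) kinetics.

1.4

e^(−kτ) = e^(−0.01540 × 78.6) = 0.2981
Accumulation ratio R = 1 / (1 − e^(−kτ)) = 1 / (1 − 0.2981) = 1.425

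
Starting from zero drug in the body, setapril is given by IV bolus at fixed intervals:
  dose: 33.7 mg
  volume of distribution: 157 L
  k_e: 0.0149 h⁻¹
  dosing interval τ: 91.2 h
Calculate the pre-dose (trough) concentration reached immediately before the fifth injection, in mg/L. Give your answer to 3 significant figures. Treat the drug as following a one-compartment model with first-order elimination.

0.0739 mg/L

C₀ per dose = Dose / Vd = 33.7 / 157 = 0.2146 mg/L
Fraction remaining after one interval: r = e^(−kτ) = e^(−0.01490 × 91.2) = 0.2569
Before dose 5, 4 doses have been given (aged 1τ, 2τ, 3τ, 4τ).
C_trough = C₀ × (r + r² + … + r^4) = C₀ × r(1−r^4)/(1−r)
        = 0.2146 × 0.2569 × (1 − 0.004356) / (1 − 0.2569) = 0.07387 mg/L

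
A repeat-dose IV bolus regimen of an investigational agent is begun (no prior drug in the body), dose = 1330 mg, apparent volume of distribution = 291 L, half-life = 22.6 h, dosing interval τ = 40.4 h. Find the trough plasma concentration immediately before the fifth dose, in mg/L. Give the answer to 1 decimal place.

C₀ per dose = Dose / Vd = 1330 / 291 = 4.570 mg/L
k = ln2 / t½ = 0.693147 / 22.6 = 0.03067 h⁻¹
Fraction remaining after one interval: r = e^(−kτ) = e^(−0.03067 × 40.4) = 0.2897
Before dose 5, 4 doses have been given (aged 1τ, 2τ, 3τ, 4τ).
C_trough = C₀ × (r + r² + … + r^4) = C₀ × r(1−r^4)/(1−r)
        = 4.570 × 0.2897 × (1 − 0.007044) / (1 − 0.2897) = 1.851 mg/L

1.9 mg/L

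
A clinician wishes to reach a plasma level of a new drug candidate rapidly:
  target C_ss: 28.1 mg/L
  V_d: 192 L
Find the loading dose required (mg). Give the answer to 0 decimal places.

LD = Css × Vd = 28.1 × 192 = 5395 mg

5395 mg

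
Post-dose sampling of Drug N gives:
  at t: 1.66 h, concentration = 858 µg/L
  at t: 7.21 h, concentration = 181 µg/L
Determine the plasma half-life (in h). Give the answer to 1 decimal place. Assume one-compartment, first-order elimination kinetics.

k = ln(C₁/C₂) / (t₂ − t₁) = ln(858/181) / (7.21 − 1.66)
  = 1.556 / 5.550 = 0.2804 h⁻¹
t½ = ln2 / k = 0.693147 / 0.2804 = 2.472 h

2.5 h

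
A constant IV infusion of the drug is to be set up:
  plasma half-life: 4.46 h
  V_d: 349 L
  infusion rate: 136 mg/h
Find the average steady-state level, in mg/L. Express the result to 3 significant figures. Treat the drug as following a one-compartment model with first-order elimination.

2.51 mg/L

k = ln2 / t½ = 0.693147 / 4.46 = 0.1554 h⁻¹
CL = k × Vd = 0.1554 × 349 = 54.23 L/h
At steady state Css = R₀ / CL = 136 / 54.23 = 2.508 mg/L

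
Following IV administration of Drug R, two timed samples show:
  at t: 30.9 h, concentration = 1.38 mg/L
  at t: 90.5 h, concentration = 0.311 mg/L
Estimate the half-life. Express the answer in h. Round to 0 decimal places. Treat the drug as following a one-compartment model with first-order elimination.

k = ln(C₁/C₂) / (t₂ − t₁) = ln(1.38/0.311) / (90.5 − 30.9)
  = 1.490 / 59.60 = 0.02500 h⁻¹
t½ = ln2 / k = 0.693147 / 0.02500 = 27.73 h

28 h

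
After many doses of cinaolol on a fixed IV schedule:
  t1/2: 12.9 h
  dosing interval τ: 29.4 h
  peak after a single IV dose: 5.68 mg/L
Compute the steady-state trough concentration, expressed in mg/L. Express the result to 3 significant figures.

k = ln2 / t½ = 0.693147 / 12.9 = 0.05373 h⁻¹
e^(−kτ) = e^(−0.05373 × 29.4) = 0.2060
Accumulation ratio R = 1 / (1 − e^(−kτ)) = 1 / (1 − 0.2060) = 1.259
Steady-state trough = C₀ × R × e^(−kτ) = 5.68 × 1.259 × 0.2060 = 1.473 mg/L

1.47 mg/L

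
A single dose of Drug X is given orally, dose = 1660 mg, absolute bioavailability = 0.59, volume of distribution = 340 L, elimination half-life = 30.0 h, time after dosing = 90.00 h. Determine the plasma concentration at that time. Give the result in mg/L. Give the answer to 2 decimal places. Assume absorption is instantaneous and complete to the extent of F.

Amount reaching circulation = F × Dose = 0.59 × 1660 = 979.4 mg
C₀ = F·Dose / Vd = 979.4 / 340 = 2.881 mg/L
k = ln2 / t½ = 0.693147 / 30.0 = 0.02310 h⁻¹
t / t½ = 90.00 / 30.0 = 3 half-lives
C = C₀ × (1/2)^3 = 2.881 × 0.1250 = 0.3601 mg/L

0.36 mg/L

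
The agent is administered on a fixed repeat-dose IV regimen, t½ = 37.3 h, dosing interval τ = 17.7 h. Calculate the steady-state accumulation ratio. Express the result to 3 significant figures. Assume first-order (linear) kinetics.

k = ln2 / t½ = 0.693147 / 37.3 = 0.01858 h⁻¹
e^(−kτ) = e^(−0.01858 × 17.7) = 0.7197
Accumulation ratio R = 1 / (1 − e^(−kτ)) = 1 / (1 − 0.7197) = 3.568

3.57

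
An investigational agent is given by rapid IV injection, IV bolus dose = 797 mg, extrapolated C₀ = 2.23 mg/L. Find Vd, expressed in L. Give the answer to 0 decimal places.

Vd = Dose / C₀ = 797.0 / 2.23 = 357.4 L

357 L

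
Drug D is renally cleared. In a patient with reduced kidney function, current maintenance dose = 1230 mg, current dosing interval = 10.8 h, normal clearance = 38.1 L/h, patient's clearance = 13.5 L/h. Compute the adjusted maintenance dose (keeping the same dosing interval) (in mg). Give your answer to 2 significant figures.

To keep the same average steady-state level, dosing rate must scale with clearance.
CL ratio = 13.5 / 38.1 = 0.3543
New dose (same interval) = 1230 × 0.3543 = 435.8 mg

440 mg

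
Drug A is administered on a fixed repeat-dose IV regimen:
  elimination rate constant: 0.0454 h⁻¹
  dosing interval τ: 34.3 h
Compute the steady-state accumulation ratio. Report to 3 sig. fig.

e^(−kτ) = e^(−0.04540 × 34.3) = 0.2107
Accumulation ratio R = 1 / (1 − e^(−kτ)) = 1 / (1 − 0.2107) = 1.267

1.27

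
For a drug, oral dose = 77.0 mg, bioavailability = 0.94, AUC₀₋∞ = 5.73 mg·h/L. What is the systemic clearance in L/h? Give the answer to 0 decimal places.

CL = F·Dose / AUC = 0.94 × 77.0 / 5.73 = 12.63 L/h

13 L/h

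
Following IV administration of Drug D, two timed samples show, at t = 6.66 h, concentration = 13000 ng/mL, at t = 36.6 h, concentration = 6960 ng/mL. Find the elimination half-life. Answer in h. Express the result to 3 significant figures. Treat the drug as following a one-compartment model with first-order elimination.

k = ln(C₁/C₂) / (t₂ − t₁) = ln(13000/6960) / (36.6 − 6.66)
  = 0.6248 / 29.94 = 0.02087 h⁻¹
t½ = ln2 / k = 0.693147 / 0.02087 = 33.21 h

33.2 h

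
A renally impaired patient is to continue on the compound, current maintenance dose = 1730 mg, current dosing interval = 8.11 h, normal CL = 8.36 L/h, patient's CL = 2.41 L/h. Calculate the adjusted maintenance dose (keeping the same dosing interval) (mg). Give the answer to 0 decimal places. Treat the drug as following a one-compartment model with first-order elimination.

To keep the same average steady-state level, dosing rate must scale with clearance.
CL ratio = 2.41 / 8.36 = 0.2883
New dose (same interval) = 1730 × 0.2883 = 498.8 mg

499 mg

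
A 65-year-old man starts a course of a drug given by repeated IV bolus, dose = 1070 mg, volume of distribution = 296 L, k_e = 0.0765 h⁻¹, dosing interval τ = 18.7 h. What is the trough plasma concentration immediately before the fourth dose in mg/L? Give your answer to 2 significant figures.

C₀ per dose = Dose / Vd = 1070 / 296 = 3.615 mg/L
Fraction remaining after one interval: r = e^(−kτ) = e^(−0.07650 × 18.7) = 0.2392
Before dose 4, 3 doses have been given (aged 1τ, 2τ, 3τ).
C_trough = C₀ × (r + r² + … + r^3) = C₀ × r(1−r^3)/(1−r)
        = 3.615 × 0.2392 × (1 − 0.01369) / (1 − 0.2392) = 1.121 mg/L

1.1 mg/L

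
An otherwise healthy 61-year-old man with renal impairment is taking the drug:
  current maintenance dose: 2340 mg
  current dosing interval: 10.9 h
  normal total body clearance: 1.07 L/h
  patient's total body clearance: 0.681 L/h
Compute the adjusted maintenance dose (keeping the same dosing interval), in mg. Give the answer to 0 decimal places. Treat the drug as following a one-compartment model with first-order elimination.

1489 mg

To keep the same average steady-state level, dosing rate must scale with clearance.
CL ratio = 0.681 / 1.07 = 0.6364
New dose (same interval) = 2340 × 0.6364 = 1489 mg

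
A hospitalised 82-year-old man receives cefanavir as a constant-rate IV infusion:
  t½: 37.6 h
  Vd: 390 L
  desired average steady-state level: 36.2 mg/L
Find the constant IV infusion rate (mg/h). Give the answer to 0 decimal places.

k = ln2 / t½ = 0.693147 / 37.6 = 0.01843 h⁻¹
CL = k × Vd = 0.01843 × 390 = 7.188 L/h
At steady state, infusion rate R₀ = Css × CL = 36.2 × 7.188 = 260.2 mg/h

260 mg/h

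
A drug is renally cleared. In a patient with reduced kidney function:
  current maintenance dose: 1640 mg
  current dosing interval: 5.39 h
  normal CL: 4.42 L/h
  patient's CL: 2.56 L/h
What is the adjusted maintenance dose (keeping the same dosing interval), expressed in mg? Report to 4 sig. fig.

To keep the same average steady-state level, dosing rate must scale with clearance.
CL ratio = 2.56 / 4.42 = 0.5792
New dose (same interval) = 1640 × 0.5792 = 949.9 mg

949.9 mg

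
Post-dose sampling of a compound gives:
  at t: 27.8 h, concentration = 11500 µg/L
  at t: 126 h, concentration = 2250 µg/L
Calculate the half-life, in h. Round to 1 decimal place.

k = ln(C₁/C₂) / (t₂ − t₁) = ln(11500/2250) / (126 − 27.8)
  = 1.631 / 98.20 = 0.01661 h⁻¹
t½ = ln2 / k = 0.693147 / 0.01661 = 41.73 h

41.7 h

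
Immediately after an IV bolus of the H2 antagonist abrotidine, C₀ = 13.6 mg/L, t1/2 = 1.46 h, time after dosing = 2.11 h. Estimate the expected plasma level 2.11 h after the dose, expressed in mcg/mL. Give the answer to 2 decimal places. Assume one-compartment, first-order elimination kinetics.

4.99 mcg/mL

k = ln2 / t½ = 0.693147 / 1.46 = 0.4748 h⁻¹
C = C₀ · e^(−k·t) = 13.60 × e^(−0.4748 × 2.11)
  = 13.60 × 0.3672 = 4.994 mg/L
(4.994 mg/L = 4.994 mcg/mL)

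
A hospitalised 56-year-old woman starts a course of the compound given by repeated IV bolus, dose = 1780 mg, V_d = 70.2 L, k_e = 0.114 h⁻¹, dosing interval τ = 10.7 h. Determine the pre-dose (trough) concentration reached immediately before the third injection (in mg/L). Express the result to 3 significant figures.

9.70 mg/L

C₀ per dose = Dose / Vd = 1780 / 70.2 = 25.36 mg/L
Fraction remaining after one interval: r = e^(−kτ) = e^(−0.1140 × 10.7) = 0.2953
Before dose 3, 2 doses have been given (aged 1τ, 2τ).
C_trough = C₀ × (r + r²) = 25.36 × (0.2953 + 0.08720) = 9.700 mg/L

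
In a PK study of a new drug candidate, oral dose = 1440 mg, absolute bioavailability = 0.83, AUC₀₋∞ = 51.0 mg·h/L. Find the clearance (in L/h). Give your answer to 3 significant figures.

23.4 L/h

CL = F·Dose / AUC = 0.83 × 1440 / 51.0 = 23.44 L/h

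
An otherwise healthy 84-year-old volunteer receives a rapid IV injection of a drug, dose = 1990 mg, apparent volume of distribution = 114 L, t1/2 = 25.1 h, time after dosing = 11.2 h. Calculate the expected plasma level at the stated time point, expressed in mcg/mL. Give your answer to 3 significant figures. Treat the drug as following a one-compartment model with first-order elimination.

C₀ = Dose / Vd = 1990 / 114 = 17.46 mg/L
k = ln2 / t½ = 0.693147 / 25.1 = 0.02762 h⁻¹
C = C₀ · e^(−k·t) = 17.46 × e^(−0.02762 × 11.2)
  = 17.46 × 0.7339 = 12.81 mg/L
(12.81 mg/L = 12.81 mcg/mL)

12.8 mcg/mL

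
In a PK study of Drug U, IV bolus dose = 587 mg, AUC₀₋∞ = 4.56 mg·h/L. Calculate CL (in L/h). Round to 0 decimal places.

129 L/h

CL = Dose / AUC = 587 / 4.56 = 128.7 L/h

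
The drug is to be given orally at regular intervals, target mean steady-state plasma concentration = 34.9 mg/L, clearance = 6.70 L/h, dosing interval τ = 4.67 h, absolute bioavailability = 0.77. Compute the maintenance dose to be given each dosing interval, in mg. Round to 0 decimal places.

At steady state, F × (Dose/τ) = Css × CL.
Dose = Css × CL × τ / F = 34.9 × 6.700 × 4.67 / 0.77 = 1418 mg

1418 mg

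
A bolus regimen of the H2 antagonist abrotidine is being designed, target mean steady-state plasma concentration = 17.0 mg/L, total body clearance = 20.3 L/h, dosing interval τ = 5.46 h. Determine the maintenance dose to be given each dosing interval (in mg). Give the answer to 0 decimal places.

1884 mg

At steady state, Dose/τ = Css × CL.
Dose = Css × CL × τ = 17.0 × 20.30 × 5.46 = 1884 mg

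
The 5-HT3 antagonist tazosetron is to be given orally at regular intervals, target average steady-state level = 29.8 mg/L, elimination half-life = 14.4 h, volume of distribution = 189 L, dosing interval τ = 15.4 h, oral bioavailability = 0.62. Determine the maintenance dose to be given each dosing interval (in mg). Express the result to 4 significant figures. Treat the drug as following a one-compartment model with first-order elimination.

k = ln2 / t½ = 0.693147 / 14.4 = 0.04814 h⁻¹
CL = k × Vd = 0.04814 × 189 = 9.098 L/h
At steady state, F × (Dose/τ) = Css × CL.
Dose = Css × CL × τ / F = 29.8 × 9.098 × 15.4 / 0.62 = 6734 mg

6734 mg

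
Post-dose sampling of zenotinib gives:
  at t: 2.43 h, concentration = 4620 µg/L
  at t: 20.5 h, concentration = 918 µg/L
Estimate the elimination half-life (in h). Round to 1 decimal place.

k = ln(C₁/C₂) / (t₂ − t₁) = ln(4620/918) / (20.5 − 2.43)
  = 1.616 / 18.07 = 0.08943 h⁻¹
t½ = ln2 / k = 0.693147 / 0.08943 = 7.751 h

7.8 h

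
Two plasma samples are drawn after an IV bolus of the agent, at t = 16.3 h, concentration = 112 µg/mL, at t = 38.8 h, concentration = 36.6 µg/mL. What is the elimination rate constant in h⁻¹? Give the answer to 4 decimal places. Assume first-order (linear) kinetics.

k = ln(C₁/C₂) / (t₂ − t₁) = ln(112/36.6) / (38.8 − 16.3)
  = 1.118 / 22.50 = 0.04969 h⁻¹

0.0497 h⁻¹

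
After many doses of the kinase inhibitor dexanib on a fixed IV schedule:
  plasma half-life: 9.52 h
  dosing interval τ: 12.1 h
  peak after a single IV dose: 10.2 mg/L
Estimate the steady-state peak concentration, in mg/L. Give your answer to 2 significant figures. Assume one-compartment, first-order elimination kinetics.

k = ln2 / t½ = 0.693147 / 9.52 = 0.07281 h⁻¹
e^(−kτ) = e^(−0.07281 × 12.1) = 0.4144
Accumulation ratio R = 1 / (1 − e^(−kτ)) = 1 / (1 − 0.4144) = 1.708
Steady-state peak = C₀ × R = 10.2 × 1.708 = 17.42 mg/L

17 mg/L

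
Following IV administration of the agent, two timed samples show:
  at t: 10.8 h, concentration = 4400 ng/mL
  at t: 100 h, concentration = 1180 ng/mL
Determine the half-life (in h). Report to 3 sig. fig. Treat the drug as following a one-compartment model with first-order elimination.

k = ln(C₁/C₂) / (t₂ − t₁) = ln(4400/1180) / (100 − 10.8)
  = 1.316 / 89.20 = 0.01475 h⁻¹
t½ = ln2 / k = 0.693147 / 0.01475 = 46.99 h

47.0 h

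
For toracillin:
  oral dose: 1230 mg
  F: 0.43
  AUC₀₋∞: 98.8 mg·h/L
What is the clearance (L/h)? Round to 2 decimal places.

CL = F·Dose / AUC = 0.43 × 1230 / 98.8 = 5.353 L/h

5.35 L/h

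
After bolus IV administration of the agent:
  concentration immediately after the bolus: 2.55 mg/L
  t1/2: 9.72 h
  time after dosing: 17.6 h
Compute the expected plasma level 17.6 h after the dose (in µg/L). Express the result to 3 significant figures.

727 µg/L

k = ln2 / t½ = 0.693147 / 9.72 = 0.07131 h⁻¹
C = C₀ · e^(−k·t) = 2.550 × e^(−0.07131 × 17.6)
  = 2.550 × 0.2851 = 0.7270 mg/L
Convert: 0.7270 mg/L × 1000 = 727.0 µg/L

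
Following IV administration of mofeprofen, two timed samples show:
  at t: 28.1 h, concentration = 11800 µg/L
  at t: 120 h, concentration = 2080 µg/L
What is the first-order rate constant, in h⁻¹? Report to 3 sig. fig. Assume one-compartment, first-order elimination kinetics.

0.0189 h⁻¹

k = ln(C₁/C₂) / (t₂ − t₁) = ln(11800/2080) / (120 − 28.1)
  = 1.736 / 91.90 = 0.01889 h⁻¹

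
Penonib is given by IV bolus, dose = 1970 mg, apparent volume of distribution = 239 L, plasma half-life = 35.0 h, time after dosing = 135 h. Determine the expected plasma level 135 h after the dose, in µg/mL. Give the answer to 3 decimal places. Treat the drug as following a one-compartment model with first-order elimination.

0.569 µg/mL

C₀ = Dose / Vd = 1970 / 239 = 8.243 mg/L
k = ln2 / t½ = 0.693147 / 35.0 = 0.01980 h⁻¹
C = C₀ · e^(−k·t) = 8.243 × e^(−0.01980 × 135)
  = 8.243 × 0.06904 = 0.5691 mg/L
(0.5691 mg/L = 0.5691 µg/mL)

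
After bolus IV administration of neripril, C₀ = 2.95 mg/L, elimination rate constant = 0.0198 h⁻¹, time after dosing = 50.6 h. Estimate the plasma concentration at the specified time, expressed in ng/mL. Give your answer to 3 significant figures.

C = C₀ · e^(−k·t) = 2.950 × e^(−0.01980 × 50.6)
  = 2.950 × 0.3672 = 1.083 mg/L
Convert: 1.083 mg/L × 1000 = 1083 ng/mL

1080 ng/mL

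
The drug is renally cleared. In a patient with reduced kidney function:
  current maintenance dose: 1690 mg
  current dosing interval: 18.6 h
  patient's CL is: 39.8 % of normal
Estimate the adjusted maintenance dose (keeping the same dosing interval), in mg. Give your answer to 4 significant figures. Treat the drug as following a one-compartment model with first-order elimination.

To keep the same average steady-state level, dosing rate must scale with clearance.
CL ratio = 39.8 / 100 = 0.3980
New dose (same interval) = 1690 × 0.3980 = 672.6 mg

672.6 mg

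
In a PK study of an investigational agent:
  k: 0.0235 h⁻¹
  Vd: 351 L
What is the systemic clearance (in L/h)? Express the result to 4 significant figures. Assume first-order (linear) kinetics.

8.249 L/h

CL = k × Vd = 0.0235 × 351 = 8.249 L/h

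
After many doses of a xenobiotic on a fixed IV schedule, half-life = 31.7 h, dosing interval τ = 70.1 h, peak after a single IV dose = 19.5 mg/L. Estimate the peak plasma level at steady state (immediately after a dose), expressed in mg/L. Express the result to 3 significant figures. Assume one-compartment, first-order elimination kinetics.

24.9 mg/L

k = ln2 / t½ = 0.693147 / 31.7 = 0.02187 h⁻¹
e^(−kτ) = e^(−0.02187 × 70.1) = 0.2159
Accumulation ratio R = 1 / (1 − e^(−kτ)) = 1 / (1 − 0.2159) = 1.275
Steady-state peak = C₀ × R = 19.5 × 1.275 = 24.86 mg/L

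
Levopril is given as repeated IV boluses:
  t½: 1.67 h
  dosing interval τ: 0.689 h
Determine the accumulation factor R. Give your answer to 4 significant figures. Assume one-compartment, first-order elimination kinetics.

4.021

k = ln2 / t½ = 0.693147 / 1.67 = 0.4151 h⁻¹
e^(−kτ) = e^(−0.4151 × 0.689) = 0.7513
Accumulation ratio R = 1 / (1 − e^(−kτ)) = 1 / (1 − 0.7513) = 4.021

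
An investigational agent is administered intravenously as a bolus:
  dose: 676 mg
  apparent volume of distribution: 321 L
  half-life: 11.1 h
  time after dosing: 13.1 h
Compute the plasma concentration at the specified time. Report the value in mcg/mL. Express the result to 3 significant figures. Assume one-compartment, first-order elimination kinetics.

0.929 mcg/mL

C₀ = Dose / Vd = 676.0 / 321 = 2.106 mg/L
k = ln2 / t½ = 0.693147 / 11.1 = 0.06245 h⁻¹
C = C₀ · e^(−k·t) = 2.106 × e^(−0.06245 × 13.1)
  = 2.106 × 0.4413 = 0.9294 mg/L
(0.9294 mg/L = 0.9294 mcg/mL)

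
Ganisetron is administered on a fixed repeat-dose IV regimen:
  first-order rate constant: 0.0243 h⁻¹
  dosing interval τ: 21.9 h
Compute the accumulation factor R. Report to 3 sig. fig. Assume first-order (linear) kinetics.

e^(−kτ) = e^(−0.02430 × 21.9) = 0.5873
Accumulation ratio R = 1 / (1 − e^(−kτ)) = 1 / (1 − 0.5873) = 2.423

2.42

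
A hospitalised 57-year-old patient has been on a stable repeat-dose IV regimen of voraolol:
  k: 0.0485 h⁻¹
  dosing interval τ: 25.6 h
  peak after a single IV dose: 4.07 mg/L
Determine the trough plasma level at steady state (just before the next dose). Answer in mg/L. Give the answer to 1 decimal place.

1.7 mg/L

e^(−kτ) = e^(−0.04850 × 25.6) = 0.2889
Accumulation ratio R = 1 / (1 − e^(−kτ)) = 1 / (1 − 0.2889) = 1.406
Steady-state trough = C₀ × R × e^(−kτ) = 4.07 × 1.406 × 0.2889 = 1.653 mg/L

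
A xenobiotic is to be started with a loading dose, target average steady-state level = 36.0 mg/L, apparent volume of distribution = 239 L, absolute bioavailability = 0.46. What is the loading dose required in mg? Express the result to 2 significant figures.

19000 mg

LD = Css × Vd / F = 36.0 × 239 / 0.46 = 18700 mg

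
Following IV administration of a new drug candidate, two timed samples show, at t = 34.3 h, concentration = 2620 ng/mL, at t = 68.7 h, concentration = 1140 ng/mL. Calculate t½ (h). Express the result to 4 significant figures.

k = ln(C₁/C₂) / (t₂ − t₁) = ln(2620/1140) / (68.7 − 34.3)
  = 0.8321 / 34.40 = 0.02419 h⁻¹
t½ = ln2 / k = 0.693147 / 0.02419 = 28.65 h

28.65 h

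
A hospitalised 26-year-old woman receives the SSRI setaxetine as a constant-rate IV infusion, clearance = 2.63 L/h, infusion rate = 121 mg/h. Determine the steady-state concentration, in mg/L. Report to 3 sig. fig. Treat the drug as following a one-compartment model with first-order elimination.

At steady state Css = R₀ / CL = 121 / 2.630 = 46.01 mg/L

46.0 mg/L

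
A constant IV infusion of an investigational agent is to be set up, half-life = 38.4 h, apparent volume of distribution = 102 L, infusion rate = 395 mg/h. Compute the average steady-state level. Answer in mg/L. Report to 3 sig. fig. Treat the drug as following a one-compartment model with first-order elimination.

215 mg/L

k = ln2 / t½ = 0.693147 / 38.4 = 0.01805 h⁻¹
CL = k × Vd = 0.01805 × 102 = 1.841 L/h
At steady state Css = R₀ / CL = 395 / 1.841 = 214.6 mg/L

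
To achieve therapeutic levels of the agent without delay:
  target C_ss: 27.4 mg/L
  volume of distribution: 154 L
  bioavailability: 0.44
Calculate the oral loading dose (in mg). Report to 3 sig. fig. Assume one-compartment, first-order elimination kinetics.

9590 mg

LD = Css × Vd / F = 27.4 × 154 / 0.44 = 9590 mg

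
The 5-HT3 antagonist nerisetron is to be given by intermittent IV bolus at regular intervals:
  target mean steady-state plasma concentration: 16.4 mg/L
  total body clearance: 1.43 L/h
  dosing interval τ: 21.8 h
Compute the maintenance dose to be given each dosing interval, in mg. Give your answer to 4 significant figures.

At steady state, Dose/τ = Css × CL.
Dose = Css × CL × τ = 16.4 × 1.430 × 21.8 = 511.3 mg

511.3 mg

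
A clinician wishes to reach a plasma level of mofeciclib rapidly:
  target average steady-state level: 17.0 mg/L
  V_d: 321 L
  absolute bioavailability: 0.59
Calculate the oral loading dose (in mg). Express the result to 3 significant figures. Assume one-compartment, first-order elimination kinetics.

LD = Css × Vd / F = 17.0 × 321 / 0.59 = 9249 mg

9250 mg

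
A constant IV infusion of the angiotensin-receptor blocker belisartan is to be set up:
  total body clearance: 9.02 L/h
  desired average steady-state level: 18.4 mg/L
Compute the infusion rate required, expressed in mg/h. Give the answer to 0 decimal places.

At steady state, infusion rate R₀ = Css × CL = 18.4 × 9.020 = 166.0 mg/h

166 mg/h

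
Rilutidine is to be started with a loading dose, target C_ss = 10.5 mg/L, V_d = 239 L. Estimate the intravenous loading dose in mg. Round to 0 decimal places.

LD = Css × Vd = 10.5 × 239 = 2510 mg

2510 mg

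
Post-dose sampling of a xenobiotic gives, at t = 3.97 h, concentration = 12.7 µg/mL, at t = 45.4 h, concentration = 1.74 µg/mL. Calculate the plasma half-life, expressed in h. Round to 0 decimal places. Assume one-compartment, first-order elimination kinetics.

k = ln(C₁/C₂) / (t₂ − t₁) = ln(12.7/1.74) / (45.4 − 3.97)
  = 1.988 / 41.43 = 0.04798 h⁻¹
t½ = ln2 / k = 0.693147 / 0.04798 = 14.45 h

14 h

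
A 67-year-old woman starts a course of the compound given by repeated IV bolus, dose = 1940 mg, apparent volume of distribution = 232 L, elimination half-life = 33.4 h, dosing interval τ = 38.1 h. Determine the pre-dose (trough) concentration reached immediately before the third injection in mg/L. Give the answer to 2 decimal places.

C₀ per dose = Dose / Vd = 1940 / 232 = 8.362 mg/L
k = ln2 / t½ = 0.693147 / 33.4 = 0.02075 h⁻¹
Fraction remaining after one interval: r = e^(−kτ) = e^(−0.02075 × 38.1) = 0.4536
Before dose 3, 2 doses have been given (aged 1τ, 2τ).
C_trough = C₀ × (r + r²) = 8.362 × (0.4536 + 0.2058) = 5.514 mg/L

5.51 mg/L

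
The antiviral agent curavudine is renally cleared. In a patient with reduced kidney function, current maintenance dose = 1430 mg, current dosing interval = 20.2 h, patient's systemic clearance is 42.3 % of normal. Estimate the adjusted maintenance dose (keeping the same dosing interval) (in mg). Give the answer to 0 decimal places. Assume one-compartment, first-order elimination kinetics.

To keep the same average steady-state level, dosing rate must scale with clearance.
CL ratio = 42.3 / 100 = 0.4230
New dose (same interval) = 1430 × 0.4230 = 604.9 mg

605 mg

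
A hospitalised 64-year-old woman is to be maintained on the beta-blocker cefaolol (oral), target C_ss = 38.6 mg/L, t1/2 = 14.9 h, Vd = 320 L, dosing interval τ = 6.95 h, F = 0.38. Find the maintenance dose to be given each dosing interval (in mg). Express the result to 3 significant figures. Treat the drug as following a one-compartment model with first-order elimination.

k = ln2 / t½ = 0.693147 / 14.9 = 0.04652 h⁻¹
CL = k × Vd = 0.04652 × 320 = 14.89 L/h
At steady state, F × (Dose/τ) = Css × CL.
Dose = Css × CL × τ / F = 38.6 × 14.89 × 6.95 / 0.38 = 10510 mg

10500 mg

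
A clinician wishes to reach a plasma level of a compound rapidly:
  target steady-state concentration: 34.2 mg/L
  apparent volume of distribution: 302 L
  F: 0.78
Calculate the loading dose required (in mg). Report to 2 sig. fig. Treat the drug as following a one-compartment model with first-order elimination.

LD = Css × Vd / F = 34.2 × 302 / 0.78 = 13240 mg

13000 mg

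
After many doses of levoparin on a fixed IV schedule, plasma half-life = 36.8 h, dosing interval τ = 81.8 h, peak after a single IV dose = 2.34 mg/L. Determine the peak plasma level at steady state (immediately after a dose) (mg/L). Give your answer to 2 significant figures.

3.0 mg/L

k = ln2 / t½ = 0.693147 / 36.8 = 0.01884 h⁻¹
e^(−kτ) = e^(−0.01884 × 81.8) = 0.2141
Accumulation ratio R = 1 / (1 − e^(−kτ)) = 1 / (1 − 0.2141) = 1.272
Steady-state peak = C₀ × R = 2.34 × 1.272 = 2.976 mg/L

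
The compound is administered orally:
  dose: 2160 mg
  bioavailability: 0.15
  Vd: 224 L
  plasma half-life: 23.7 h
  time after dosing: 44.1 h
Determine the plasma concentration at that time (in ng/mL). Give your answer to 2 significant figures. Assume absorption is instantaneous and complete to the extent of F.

400 ng/mL

Amount reaching circulation = F × Dose = 0.15 × 2160 = 324.0 mg
C₀ = F·Dose / Vd = 324.0 / 224 = 1.446 mg/L
k = ln2 / t½ = 0.693147 / 23.7 = 0.02925 h⁻¹
C = C₀ · e^(−k·t) = 1.446 × e^(−0.02925 × 44.1)
  = 1.446 × 0.2753 = 0.3981 mg/L
Convert: 0.3981 mg/L × 1000 = 398.1 ng/mL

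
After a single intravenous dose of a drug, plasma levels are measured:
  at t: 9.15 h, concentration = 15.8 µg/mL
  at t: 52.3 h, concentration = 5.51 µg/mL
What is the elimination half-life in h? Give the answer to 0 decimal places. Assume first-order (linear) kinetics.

k = ln(C₁/C₂) / (t₂ − t₁) = ln(15.8/5.51) / (52.3 − 9.15)
  = 1.053 / 43.15 = 0.02440 h⁻¹
t½ = ln2 / k = 0.693147 / 0.02440 = 28.41 h

28 h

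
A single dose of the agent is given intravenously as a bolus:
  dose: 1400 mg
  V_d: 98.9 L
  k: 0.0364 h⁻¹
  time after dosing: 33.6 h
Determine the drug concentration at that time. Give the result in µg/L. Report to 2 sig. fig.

4200 µg/L

C₀ = Dose / Vd = 1400 / 98.9 = 14.16 mg/L
C = C₀ · e^(−k·t) = 14.16 × e^(−0.03640 × 33.6)
  = 14.16 × 0.2943 = 4.167 mg/L
Convert: 4.167 mg/L × 1000 = 4167 µg/L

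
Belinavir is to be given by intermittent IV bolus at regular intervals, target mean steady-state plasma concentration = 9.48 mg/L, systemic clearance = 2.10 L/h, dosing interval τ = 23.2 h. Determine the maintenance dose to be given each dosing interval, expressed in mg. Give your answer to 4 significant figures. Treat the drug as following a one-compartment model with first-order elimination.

At steady state, Dose/τ = Css × CL.
Dose = Css × CL × τ = 9.48 × 2.100 × 23.2 = 461.9 mg

461.9 mg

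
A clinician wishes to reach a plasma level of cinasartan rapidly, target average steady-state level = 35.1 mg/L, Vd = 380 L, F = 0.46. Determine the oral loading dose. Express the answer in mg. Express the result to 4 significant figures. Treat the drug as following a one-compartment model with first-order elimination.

29000 mg

LD = Css × Vd / F = 35.1 × 380 / 0.46 = 29000 mg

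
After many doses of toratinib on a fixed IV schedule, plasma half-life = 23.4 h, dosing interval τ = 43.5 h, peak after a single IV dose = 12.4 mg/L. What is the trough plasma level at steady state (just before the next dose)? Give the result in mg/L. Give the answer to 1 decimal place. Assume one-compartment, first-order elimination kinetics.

4.7 mg/L

k = ln2 / t½ = 0.693147 / 23.4 = 0.02962 h⁻¹
e^(−kτ) = e^(−0.02962 × 43.5) = 0.2757
Accumulation ratio R = 1 / (1 − e^(−kτ)) = 1 / (1 − 0.2757) = 1.381
Steady-state trough = C₀ × R × e^(−kτ) = 12.4 × 1.381 × 0.2757 = 4.721 mg/L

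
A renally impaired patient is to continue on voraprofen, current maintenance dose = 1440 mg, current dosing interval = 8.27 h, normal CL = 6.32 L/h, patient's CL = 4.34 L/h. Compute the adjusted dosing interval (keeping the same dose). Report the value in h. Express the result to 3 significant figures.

12.0 h

To keep the same average steady-state level, dosing rate must scale with clearance.
CL ratio = 4.34 / 6.32 = 0.6867
New interval (same dose) = 8.27 / 0.6867 = 12.04 h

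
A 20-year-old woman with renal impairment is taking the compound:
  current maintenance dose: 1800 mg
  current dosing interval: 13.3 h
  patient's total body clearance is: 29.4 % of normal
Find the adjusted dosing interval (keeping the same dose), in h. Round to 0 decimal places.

45 h

To keep the same average steady-state level, dosing rate must scale with clearance.
CL ratio = 29.4 / 100 = 0.2940
New interval (same dose) = 13.3 / 0.2940 = 45.24 h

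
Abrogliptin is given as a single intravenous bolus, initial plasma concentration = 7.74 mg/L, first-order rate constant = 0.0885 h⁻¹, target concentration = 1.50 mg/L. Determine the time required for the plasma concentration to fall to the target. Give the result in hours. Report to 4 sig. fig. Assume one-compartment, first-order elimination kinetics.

t = ln(C₀ / C) / k = ln(7.740 / 1.50) / 0.08850
  = ln(5.160) / 0.08850 = 1.641 / 0.08850 = 18.54 h

18.54 h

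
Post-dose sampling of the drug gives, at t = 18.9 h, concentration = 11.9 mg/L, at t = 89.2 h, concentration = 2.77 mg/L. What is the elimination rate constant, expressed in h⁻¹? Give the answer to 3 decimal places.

k = ln(C₁/C₂) / (t₂ − t₁) = ln(11.9/2.77) / (89.2 − 18.9)
  = 1.458 / 70.30 = 0.02074 h⁻¹

0.021 h⁻¹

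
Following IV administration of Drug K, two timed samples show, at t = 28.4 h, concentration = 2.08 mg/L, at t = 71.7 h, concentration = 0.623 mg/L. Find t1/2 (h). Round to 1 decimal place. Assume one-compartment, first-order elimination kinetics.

24.9 h

k = ln(C₁/C₂) / (t₂ − t₁) = ln(2.08/0.623) / (71.7 − 28.4)
  = 1.206 / 43.30 = 0.02785 h⁻¹
t½ = ln2 / k = 0.693147 / 0.02785 = 24.89 h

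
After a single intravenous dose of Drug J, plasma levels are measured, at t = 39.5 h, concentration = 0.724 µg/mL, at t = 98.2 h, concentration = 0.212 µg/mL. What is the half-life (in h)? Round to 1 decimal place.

33.1 h

k = ln(C₁/C₂) / (t₂ − t₁) = ln(0.724/0.212) / (98.2 − 39.5)
  = 1.228 / 58.70 = 0.02092 h⁻¹
t½ = ln2 / k = 0.693147 / 0.02092 = 33.13 h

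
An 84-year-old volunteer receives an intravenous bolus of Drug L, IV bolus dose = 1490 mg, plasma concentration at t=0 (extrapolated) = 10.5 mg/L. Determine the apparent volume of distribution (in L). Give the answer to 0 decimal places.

142 L

Vd = Dose / C₀ = 1490 / 10.5 = 141.9 L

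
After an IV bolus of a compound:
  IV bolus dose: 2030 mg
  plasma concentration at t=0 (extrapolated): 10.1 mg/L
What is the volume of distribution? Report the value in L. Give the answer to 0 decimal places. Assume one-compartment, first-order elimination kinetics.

201 L

Vd = Dose / C₀ = 2030 / 10.1 = 201.0 L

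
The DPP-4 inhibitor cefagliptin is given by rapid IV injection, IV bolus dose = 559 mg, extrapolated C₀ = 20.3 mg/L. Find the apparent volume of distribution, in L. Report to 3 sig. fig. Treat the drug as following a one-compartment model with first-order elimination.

27.5 L

Vd = Dose / C₀ = 559.0 / 20.3 = 27.54 L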